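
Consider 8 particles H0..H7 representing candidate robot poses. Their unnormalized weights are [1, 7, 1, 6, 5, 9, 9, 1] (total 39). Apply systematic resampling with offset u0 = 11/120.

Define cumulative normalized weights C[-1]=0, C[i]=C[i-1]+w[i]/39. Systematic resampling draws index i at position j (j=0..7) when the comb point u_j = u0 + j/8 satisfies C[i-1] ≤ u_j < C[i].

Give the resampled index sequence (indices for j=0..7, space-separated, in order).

C = [1/39, 8/39, 3/13, 5/13, 20/39, 29/39, 38/39, 1]
j=0: u_0=11/120 ∈ [1/39, 8/39) → index 1
j=1: u_1=13/60 ∈ [8/39, 3/13) → index 2
j=2: u_2=41/120 ∈ [3/13, 5/13) → index 3
j=3: u_3=7/15 ∈ [5/13, 20/39) → index 4
j=4: u_4=71/120 ∈ [20/39, 29/39) → index 5
j=5: u_5=43/60 ∈ [20/39, 29/39) → index 5
j=6: u_6=101/120 ∈ [29/39, 38/39) → index 6
j=7: u_7=29/30 ∈ [29/39, 38/39) → index 6

1 2 3 4 5 5 6 6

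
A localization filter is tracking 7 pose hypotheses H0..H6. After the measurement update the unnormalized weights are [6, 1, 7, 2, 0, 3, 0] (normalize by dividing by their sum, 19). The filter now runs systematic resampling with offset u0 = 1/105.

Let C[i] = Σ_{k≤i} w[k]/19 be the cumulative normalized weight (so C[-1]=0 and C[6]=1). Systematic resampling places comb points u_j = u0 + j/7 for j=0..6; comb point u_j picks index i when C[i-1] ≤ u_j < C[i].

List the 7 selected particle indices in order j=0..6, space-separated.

0 0 0 2 2 2 5

C = [6/19, 7/19, 14/19, 16/19, 16/19, 1, 1]
j=0: u_0=1/105 ∈ [0, 6/19) → index 0
j=1: u_1=16/105 ∈ [0, 6/19) → index 0
j=2: u_2=31/105 ∈ [0, 6/19) → index 0
j=3: u_3=46/105 ∈ [7/19, 14/19) → index 2
j=4: u_4=61/105 ∈ [7/19, 14/19) → index 2
j=5: u_5=76/105 ∈ [7/19, 14/19) → index 2
j=6: u_6=13/15 ∈ [16/19, 1) → index 5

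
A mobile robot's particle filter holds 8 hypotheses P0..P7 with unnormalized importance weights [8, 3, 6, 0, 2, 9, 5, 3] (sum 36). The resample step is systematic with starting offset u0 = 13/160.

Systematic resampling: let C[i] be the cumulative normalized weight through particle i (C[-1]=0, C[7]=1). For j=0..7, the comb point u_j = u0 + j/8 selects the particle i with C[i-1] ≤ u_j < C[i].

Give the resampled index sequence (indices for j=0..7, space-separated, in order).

0 0 2 2 5 5 6 7

C = [2/9, 11/36, 17/36, 17/36, 19/36, 7/9, 11/12, 1]
j=0: u_0=13/160 ∈ [0, 2/9) → index 0
j=1: u_1=33/160 ∈ [0, 2/9) → index 0
j=2: u_2=53/160 ∈ [11/36, 17/36) → index 2
j=3: u_3=73/160 ∈ [11/36, 17/36) → index 2
j=4: u_4=93/160 ∈ [19/36, 7/9) → index 5
j=5: u_5=113/160 ∈ [19/36, 7/9) → index 5
j=6: u_6=133/160 ∈ [7/9, 11/12) → index 6
j=7: u_7=153/160 ∈ [11/12, 1) → index 7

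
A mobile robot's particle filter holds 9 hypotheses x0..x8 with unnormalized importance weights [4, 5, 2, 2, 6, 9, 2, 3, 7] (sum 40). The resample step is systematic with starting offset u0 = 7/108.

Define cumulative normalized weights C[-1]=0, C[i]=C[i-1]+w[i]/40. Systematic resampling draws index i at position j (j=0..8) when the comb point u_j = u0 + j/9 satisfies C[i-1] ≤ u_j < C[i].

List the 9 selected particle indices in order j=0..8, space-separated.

0 1 3 4 5 5 6 8 8

C = [1/10, 9/40, 11/40, 13/40, 19/40, 7/10, 3/4, 33/40, 1]
j=0: u_0=7/108 ∈ [0, 1/10) → index 0
j=1: u_1=19/108 ∈ [1/10, 9/40) → index 1
j=2: u_2=31/108 ∈ [11/40, 13/40) → index 3
j=3: u_3=43/108 ∈ [13/40, 19/40) → index 4
j=4: u_4=55/108 ∈ [19/40, 7/10) → index 5
j=5: u_5=67/108 ∈ [19/40, 7/10) → index 5
j=6: u_6=79/108 ∈ [7/10, 3/4) → index 6
j=7: u_7=91/108 ∈ [33/40, 1) → index 8
j=8: u_8=103/108 ∈ [33/40, 1) → index 8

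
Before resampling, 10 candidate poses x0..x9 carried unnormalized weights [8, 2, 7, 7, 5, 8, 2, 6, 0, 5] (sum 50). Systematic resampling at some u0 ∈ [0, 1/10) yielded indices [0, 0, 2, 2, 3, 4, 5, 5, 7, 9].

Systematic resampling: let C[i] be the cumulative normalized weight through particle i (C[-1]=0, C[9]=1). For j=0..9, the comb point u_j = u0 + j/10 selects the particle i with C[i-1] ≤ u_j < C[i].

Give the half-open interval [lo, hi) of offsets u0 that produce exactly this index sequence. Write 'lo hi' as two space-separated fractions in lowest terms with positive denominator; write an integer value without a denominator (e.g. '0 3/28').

0 1/25

C = [4/25, 1/5, 17/50, 12/25, 29/50, 37/50, 39/50, 9/10, 9/10, 1]
j=0 picked index 0: u0 ∈ [0, 4/25)
j=1 picked index 0: u0 ∈ [-1/10, 3/50)
j=2 picked index 2: u0 ∈ [0, 7/50)
j=3 picked index 2: u0 ∈ [-1/10, 1/25)
j=4 picked index 3: u0 ∈ [-3/50, 2/25)
j=5 picked index 4: u0 ∈ [-1/50, 2/25)
j=6 picked index 5: u0 ∈ [-1/50, 7/50)
j=7 picked index 5: u0 ∈ [-3/25, 1/25)
j=8 picked index 7: u0 ∈ [-1/50, 1/10)
j=9 picked index 9: u0 ∈ [0, 1/10)
intersection: [0, 1/25)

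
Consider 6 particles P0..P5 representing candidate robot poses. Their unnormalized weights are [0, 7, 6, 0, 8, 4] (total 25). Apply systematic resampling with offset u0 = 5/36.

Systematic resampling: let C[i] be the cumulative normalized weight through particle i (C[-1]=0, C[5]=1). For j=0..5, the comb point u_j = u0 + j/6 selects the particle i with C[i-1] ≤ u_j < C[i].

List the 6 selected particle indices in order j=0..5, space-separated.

C = [0, 7/25, 13/25, 13/25, 21/25, 1]
j=0: u_0=5/36 ∈ [0, 7/25) → index 1
j=1: u_1=11/36 ∈ [7/25, 13/25) → index 2
j=2: u_2=17/36 ∈ [7/25, 13/25) → index 2
j=3: u_3=23/36 ∈ [13/25, 21/25) → index 4
j=4: u_4=29/36 ∈ [13/25, 21/25) → index 4
j=5: u_5=35/36 ∈ [21/25, 1) → index 5

1 2 2 4 4 5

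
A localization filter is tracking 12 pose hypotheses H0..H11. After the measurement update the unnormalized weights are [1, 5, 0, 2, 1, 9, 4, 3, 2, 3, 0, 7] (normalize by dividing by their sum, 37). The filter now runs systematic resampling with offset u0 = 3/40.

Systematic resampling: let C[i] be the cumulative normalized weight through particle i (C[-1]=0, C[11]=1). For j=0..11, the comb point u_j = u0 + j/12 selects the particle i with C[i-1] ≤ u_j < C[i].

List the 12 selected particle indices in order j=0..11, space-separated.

C = [1/37, 6/37, 6/37, 8/37, 9/37, 18/37, 22/37, 25/37, 27/37, 30/37, 30/37, 1]
j=0: u_0=3/40 ∈ [1/37, 6/37) → index 1
j=1: u_1=19/120 ∈ [1/37, 6/37) → index 1
j=2: u_2=29/120 ∈ [8/37, 9/37) → index 4
j=3: u_3=13/40 ∈ [9/37, 18/37) → index 5
j=4: u_4=49/120 ∈ [9/37, 18/37) → index 5
j=5: u_5=59/120 ∈ [18/37, 22/37) → index 6
j=6: u_6=23/40 ∈ [18/37, 22/37) → index 6
j=7: u_7=79/120 ∈ [22/37, 25/37) → index 7
j=8: u_8=89/120 ∈ [27/37, 30/37) → index 9
j=9: u_9=33/40 ∈ [30/37, 1) → index 11
j=10: u_10=109/120 ∈ [30/37, 1) → index 11
j=11: u_11=119/120 ∈ [30/37, 1) → index 11

1 1 4 5 5 6 6 7 9 11 11 11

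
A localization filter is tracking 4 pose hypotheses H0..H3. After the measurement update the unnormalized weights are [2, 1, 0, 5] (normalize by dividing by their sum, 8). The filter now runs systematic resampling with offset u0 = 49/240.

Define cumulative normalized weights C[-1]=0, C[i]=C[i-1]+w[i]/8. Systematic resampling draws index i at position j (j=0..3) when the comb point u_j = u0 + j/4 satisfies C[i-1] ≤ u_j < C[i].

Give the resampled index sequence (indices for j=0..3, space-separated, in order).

0 3 3 3

C = [1/4, 3/8, 3/8, 1]
j=0: u_0=49/240 ∈ [0, 1/4) → index 0
j=1: u_1=109/240 ∈ [3/8, 1) → index 3
j=2: u_2=169/240 ∈ [3/8, 1) → index 3
j=3: u_3=229/240 ∈ [3/8, 1) → index 3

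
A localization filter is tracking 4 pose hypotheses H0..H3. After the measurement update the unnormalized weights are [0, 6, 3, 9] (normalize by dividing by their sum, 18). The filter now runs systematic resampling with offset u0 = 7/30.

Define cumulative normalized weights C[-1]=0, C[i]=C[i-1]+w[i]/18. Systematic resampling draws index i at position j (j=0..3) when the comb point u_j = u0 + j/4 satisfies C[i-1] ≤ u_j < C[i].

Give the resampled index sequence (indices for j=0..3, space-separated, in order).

C = [0, 1/3, 1/2, 1]
j=0: u_0=7/30 ∈ [0, 1/3) → index 1
j=1: u_1=29/60 ∈ [1/3, 1/2) → index 2
j=2: u_2=11/15 ∈ [1/2, 1) → index 3
j=3: u_3=59/60 ∈ [1/2, 1) → index 3

1 2 3 3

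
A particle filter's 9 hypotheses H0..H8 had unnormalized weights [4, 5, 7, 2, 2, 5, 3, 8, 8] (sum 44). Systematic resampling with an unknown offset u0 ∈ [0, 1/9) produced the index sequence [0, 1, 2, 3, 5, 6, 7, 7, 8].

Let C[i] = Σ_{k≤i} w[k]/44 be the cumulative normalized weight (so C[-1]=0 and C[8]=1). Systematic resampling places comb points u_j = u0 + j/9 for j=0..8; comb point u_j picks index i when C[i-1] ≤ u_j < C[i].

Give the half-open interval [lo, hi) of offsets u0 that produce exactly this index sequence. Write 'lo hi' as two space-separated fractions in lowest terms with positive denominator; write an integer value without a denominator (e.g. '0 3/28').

1/33 4/99

C = [1/11, 9/44, 4/11, 9/22, 5/11, 25/44, 7/11, 9/11, 1]
j=0 picked index 0: u0 ∈ [0, 1/11)
j=1 picked index 1: u0 ∈ [-2/99, 37/396)
j=2 picked index 2: u0 ∈ [-7/396, 14/99)
j=3 picked index 3: u0 ∈ [1/33, 5/66)
j=4 picked index 5: u0 ∈ [1/99, 49/396)
j=5 picked index 6: u0 ∈ [5/396, 8/99)
j=6 picked index 7: u0 ∈ [-1/33, 5/33)
j=7 picked index 7: u0 ∈ [-14/99, 4/99)
j=8 picked index 8: u0 ∈ [-7/99, 1/9)
intersection: [1/33, 4/99)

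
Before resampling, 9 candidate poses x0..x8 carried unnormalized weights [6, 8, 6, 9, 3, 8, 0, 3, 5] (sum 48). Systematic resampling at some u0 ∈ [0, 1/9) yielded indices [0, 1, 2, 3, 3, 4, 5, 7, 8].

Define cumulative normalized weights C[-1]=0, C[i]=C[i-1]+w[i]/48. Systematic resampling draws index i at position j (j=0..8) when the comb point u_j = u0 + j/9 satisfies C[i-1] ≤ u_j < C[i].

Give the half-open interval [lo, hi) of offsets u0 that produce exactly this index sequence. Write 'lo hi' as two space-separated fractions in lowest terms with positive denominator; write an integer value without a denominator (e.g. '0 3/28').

1/12 1/9

C = [1/8, 7/24, 5/12, 29/48, 2/3, 5/6, 5/6, 43/48, 1]
j=0 picked index 0: u0 ∈ [0, 1/8)
j=1 picked index 1: u0 ∈ [1/72, 13/72)
j=2 picked index 2: u0 ∈ [5/72, 7/36)
j=3 picked index 3: u0 ∈ [1/12, 13/48)
j=4 picked index 3: u0 ∈ [-1/36, 23/144)
j=5 picked index 4: u0 ∈ [7/144, 1/9)
j=6 picked index 5: u0 ∈ [0, 1/6)
j=7 picked index 7: u0 ∈ [1/18, 17/144)
j=8 picked index 8: u0 ∈ [1/144, 1/9)
intersection: [1/12, 1/9)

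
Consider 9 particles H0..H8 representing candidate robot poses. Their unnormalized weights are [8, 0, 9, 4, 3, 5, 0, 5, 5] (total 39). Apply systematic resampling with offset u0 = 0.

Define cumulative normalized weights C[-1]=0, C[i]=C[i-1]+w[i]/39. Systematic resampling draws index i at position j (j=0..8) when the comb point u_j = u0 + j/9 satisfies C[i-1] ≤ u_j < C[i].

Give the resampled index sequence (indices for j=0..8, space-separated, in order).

C = [8/39, 8/39, 17/39, 7/13, 8/13, 29/39, 29/39, 34/39, 1]
j=0: u_0=0 ∈ [0, 8/39) → index 0
j=1: u_1=1/9 ∈ [0, 8/39) → index 0
j=2: u_2=2/9 ∈ [8/39, 17/39) → index 2
j=3: u_3=1/3 ∈ [8/39, 17/39) → index 2
j=4: u_4=4/9 ∈ [17/39, 7/13) → index 3
j=5: u_5=5/9 ∈ [7/13, 8/13) → index 4
j=6: u_6=2/3 ∈ [8/13, 29/39) → index 5
j=7: u_7=7/9 ∈ [29/39, 34/39) → index 7
j=8: u_8=8/9 ∈ [34/39, 1) → index 8

0 0 2 2 3 4 5 7 8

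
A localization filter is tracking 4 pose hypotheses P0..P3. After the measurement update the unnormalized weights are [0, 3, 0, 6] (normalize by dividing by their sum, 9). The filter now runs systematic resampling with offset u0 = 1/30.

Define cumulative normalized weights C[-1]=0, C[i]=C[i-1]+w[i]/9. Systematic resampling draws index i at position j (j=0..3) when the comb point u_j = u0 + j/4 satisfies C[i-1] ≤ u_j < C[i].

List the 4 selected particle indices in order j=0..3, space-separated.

1 1 3 3

C = [0, 1/3, 1/3, 1]
j=0: u_0=1/30 ∈ [0, 1/3) → index 1
j=1: u_1=17/60 ∈ [0, 1/3) → index 1
j=2: u_2=8/15 ∈ [1/3, 1) → index 3
j=3: u_3=47/60 ∈ [1/3, 1) → index 3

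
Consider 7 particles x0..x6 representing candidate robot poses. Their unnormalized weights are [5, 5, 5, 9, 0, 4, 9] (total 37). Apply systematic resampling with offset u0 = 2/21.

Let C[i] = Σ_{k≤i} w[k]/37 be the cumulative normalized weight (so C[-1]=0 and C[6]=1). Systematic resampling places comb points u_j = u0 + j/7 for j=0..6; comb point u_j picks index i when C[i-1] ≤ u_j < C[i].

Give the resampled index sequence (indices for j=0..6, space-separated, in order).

C = [5/37, 10/37, 15/37, 24/37, 24/37, 28/37, 1]
j=0: u_0=2/21 ∈ [0, 5/37) → index 0
j=1: u_1=5/21 ∈ [5/37, 10/37) → index 1
j=2: u_2=8/21 ∈ [10/37, 15/37) → index 2
j=3: u_3=11/21 ∈ [15/37, 24/37) → index 3
j=4: u_4=2/3 ∈ [24/37, 28/37) → index 5
j=5: u_5=17/21 ∈ [28/37, 1) → index 6
j=6: u_6=20/21 ∈ [28/37, 1) → index 6

0 1 2 3 5 6 6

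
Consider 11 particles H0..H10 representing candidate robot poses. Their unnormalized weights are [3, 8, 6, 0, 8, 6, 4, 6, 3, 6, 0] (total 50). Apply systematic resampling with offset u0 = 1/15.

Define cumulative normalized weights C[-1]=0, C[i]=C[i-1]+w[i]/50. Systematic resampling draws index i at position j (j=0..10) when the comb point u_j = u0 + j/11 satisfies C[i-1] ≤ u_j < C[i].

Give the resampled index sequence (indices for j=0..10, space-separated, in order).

C = [3/50, 11/50, 17/50, 17/50, 1/2, 31/50, 7/10, 41/50, 22/25, 1, 1]
j=0: u_0=1/15 ∈ [3/50, 11/50) → index 1
j=1: u_1=26/165 ∈ [3/50, 11/50) → index 1
j=2: u_2=41/165 ∈ [11/50, 17/50) → index 2
j=3: u_3=56/165 ∈ [11/50, 17/50) → index 2
j=4: u_4=71/165 ∈ [17/50, 1/2) → index 4
j=5: u_5=86/165 ∈ [1/2, 31/50) → index 5
j=6: u_6=101/165 ∈ [1/2, 31/50) → index 5
j=7: u_7=116/165 ∈ [7/10, 41/50) → index 7
j=8: u_8=131/165 ∈ [7/10, 41/50) → index 7
j=9: u_9=146/165 ∈ [22/25, 1) → index 9
j=10: u_10=161/165 ∈ [22/25, 1) → index 9

1 1 2 2 4 5 5 7 7 9 9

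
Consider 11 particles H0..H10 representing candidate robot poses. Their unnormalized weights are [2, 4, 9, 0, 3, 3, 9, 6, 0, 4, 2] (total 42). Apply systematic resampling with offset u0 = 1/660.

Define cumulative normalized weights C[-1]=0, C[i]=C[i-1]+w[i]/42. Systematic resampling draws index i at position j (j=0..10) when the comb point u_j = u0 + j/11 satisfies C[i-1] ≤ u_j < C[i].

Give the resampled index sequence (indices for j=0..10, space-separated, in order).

C = [1/21, 1/7, 5/14, 5/14, 3/7, 1/2, 5/7, 6/7, 6/7, 20/21, 1]
j=0: u_0=1/660 ∈ [0, 1/21) → index 0
j=1: u_1=61/660 ∈ [1/21, 1/7) → index 1
j=2: u_2=11/60 ∈ [1/7, 5/14) → index 2
j=3: u_3=181/660 ∈ [1/7, 5/14) → index 2
j=4: u_4=241/660 ∈ [5/14, 3/7) → index 4
j=5: u_5=301/660 ∈ [3/7, 1/2) → index 5
j=6: u_6=361/660 ∈ [1/2, 5/7) → index 6
j=7: u_7=421/660 ∈ [1/2, 5/7) → index 6
j=8: u_8=481/660 ∈ [5/7, 6/7) → index 7
j=9: u_9=541/660 ∈ [5/7, 6/7) → index 7
j=10: u_10=601/660 ∈ [6/7, 20/21) → index 9

0 1 2 2 4 5 6 6 7 7 9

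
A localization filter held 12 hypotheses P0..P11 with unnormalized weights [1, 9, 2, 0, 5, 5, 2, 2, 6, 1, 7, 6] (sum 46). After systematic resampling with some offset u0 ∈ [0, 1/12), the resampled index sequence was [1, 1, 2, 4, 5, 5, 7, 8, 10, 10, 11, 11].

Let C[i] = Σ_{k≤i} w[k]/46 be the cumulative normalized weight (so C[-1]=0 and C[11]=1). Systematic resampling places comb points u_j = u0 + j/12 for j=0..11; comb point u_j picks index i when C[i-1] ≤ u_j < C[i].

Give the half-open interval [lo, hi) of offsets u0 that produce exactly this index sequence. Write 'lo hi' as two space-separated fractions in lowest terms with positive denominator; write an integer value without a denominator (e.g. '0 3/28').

C = [1/46, 5/23, 6/23, 6/23, 17/46, 11/23, 12/23, 13/23, 16/23, 33/46, 20/23, 1]
j=0 picked index 1: u0 ∈ [1/46, 5/23)
j=1 picked index 1: u0 ∈ [-17/276, 37/276)
j=2 picked index 2: u0 ∈ [7/138, 13/138)
j=3 picked index 4: u0 ∈ [1/92, 11/92)
j=4 picked index 5: u0 ∈ [5/138, 10/69)
j=5 picked index 5: u0 ∈ [-13/276, 17/276)
j=6 picked index 7: u0 ∈ [1/46, 3/46)
j=7 picked index 8: u0 ∈ [-5/276, 31/276)
j=8 picked index 10: u0 ∈ [7/138, 14/69)
j=9 picked index 10: u0 ∈ [-3/92, 11/92)
j=10 picked index 11: u0 ∈ [5/138, 1/6)
j=11 picked index 11: u0 ∈ [-13/276, 1/12)
intersection: [7/138, 17/276)

7/138 17/276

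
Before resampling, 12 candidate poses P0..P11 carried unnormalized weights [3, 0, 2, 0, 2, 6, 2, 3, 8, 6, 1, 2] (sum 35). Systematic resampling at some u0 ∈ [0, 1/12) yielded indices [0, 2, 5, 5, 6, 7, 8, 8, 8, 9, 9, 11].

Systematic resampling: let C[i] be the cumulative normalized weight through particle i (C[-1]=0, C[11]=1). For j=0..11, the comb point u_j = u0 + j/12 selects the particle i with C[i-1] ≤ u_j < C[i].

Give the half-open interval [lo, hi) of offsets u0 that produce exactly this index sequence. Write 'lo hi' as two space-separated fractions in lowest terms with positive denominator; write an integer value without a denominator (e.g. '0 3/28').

C = [3/35, 3/35, 1/7, 1/7, 1/5, 13/35, 3/7, 18/35, 26/35, 32/35, 33/35, 1]
j=0 picked index 0: u0 ∈ [0, 3/35)
j=1 picked index 2: u0 ∈ [1/420, 5/84)
j=2 picked index 5: u0 ∈ [1/30, 43/210)
j=3 picked index 5: u0 ∈ [-1/20, 17/140)
j=4 picked index 6: u0 ∈ [4/105, 2/21)
j=5 picked index 7: u0 ∈ [1/84, 41/420)
j=6 picked index 8: u0 ∈ [1/70, 17/70)
j=7 picked index 8: u0 ∈ [-29/420, 67/420)
j=8 picked index 8: u0 ∈ [-16/105, 8/105)
j=9 picked index 9: u0 ∈ [-1/140, 23/140)
j=10 picked index 9: u0 ∈ [-19/210, 17/210)
j=11 picked index 11: u0 ∈ [11/420, 1/12)
intersection: [4/105, 5/84)

4/105 5/84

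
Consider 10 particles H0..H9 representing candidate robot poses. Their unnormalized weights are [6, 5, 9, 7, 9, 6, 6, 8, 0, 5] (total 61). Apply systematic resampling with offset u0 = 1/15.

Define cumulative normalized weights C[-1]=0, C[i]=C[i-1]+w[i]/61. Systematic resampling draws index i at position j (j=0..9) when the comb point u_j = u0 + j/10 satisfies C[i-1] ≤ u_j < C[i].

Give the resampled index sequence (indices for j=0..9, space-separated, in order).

0 1 2 3 4 4 5 6 7 9

C = [6/61, 11/61, 20/61, 27/61, 36/61, 42/61, 48/61, 56/61, 56/61, 1]
j=0: u_0=1/15 ∈ [0, 6/61) → index 0
j=1: u_1=1/6 ∈ [6/61, 11/61) → index 1
j=2: u_2=4/15 ∈ [11/61, 20/61) → index 2
j=3: u_3=11/30 ∈ [20/61, 27/61) → index 3
j=4: u_4=7/15 ∈ [27/61, 36/61) → index 4
j=5: u_5=17/30 ∈ [27/61, 36/61) → index 4
j=6: u_6=2/3 ∈ [36/61, 42/61) → index 5
j=7: u_7=23/30 ∈ [42/61, 48/61) → index 6
j=8: u_8=13/15 ∈ [48/61, 56/61) → index 7
j=9: u_9=29/30 ∈ [56/61, 1) → index 9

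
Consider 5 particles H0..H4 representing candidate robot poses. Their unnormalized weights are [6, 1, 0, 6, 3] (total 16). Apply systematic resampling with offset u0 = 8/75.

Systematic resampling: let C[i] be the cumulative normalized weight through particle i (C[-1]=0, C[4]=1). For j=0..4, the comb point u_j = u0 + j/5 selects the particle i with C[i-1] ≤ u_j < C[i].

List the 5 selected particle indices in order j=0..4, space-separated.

0 0 3 3 4

C = [3/8, 7/16, 7/16, 13/16, 1]
j=0: u_0=8/75 ∈ [0, 3/8) → index 0
j=1: u_1=23/75 ∈ [0, 3/8) → index 0
j=2: u_2=38/75 ∈ [7/16, 13/16) → index 3
j=3: u_3=53/75 ∈ [7/16, 13/16) → index 3
j=4: u_4=68/75 ∈ [13/16, 1) → index 4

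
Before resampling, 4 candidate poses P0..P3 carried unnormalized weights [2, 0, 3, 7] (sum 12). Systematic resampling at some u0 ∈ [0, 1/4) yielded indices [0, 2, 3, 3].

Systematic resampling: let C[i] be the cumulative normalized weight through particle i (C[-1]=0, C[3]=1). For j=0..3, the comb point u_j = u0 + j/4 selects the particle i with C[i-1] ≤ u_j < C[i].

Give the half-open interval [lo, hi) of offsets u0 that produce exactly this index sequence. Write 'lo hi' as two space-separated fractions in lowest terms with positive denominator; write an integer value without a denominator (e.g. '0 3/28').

0 1/6

C = [1/6, 1/6, 5/12, 1]
j=0 picked index 0: u0 ∈ [0, 1/6)
j=1 picked index 2: u0 ∈ [-1/12, 1/6)
j=2 picked index 3: u0 ∈ [-1/12, 1/2)
j=3 picked index 3: u0 ∈ [-1/3, 1/4)
intersection: [0, 1/6)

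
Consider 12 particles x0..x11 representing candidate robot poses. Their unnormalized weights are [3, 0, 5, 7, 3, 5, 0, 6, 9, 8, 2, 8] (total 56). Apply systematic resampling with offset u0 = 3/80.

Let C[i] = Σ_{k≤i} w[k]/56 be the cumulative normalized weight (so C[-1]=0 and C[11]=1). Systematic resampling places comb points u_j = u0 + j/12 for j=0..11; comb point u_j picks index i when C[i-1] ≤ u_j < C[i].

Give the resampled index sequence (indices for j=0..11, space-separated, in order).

C = [3/56, 3/56, 1/7, 15/56, 9/28, 23/56, 23/56, 29/56, 19/28, 23/28, 6/7, 1]
j=0: u_0=3/80 ∈ [0, 3/56) → index 0
j=1: u_1=29/240 ∈ [3/56, 1/7) → index 2
j=2: u_2=49/240 ∈ [1/7, 15/56) → index 3
j=3: u_3=23/80 ∈ [15/56, 9/28) → index 4
j=4: u_4=89/240 ∈ [9/28, 23/56) → index 5
j=5: u_5=109/240 ∈ [23/56, 29/56) → index 7
j=6: u_6=43/80 ∈ [29/56, 19/28) → index 8
j=7: u_7=149/240 ∈ [29/56, 19/28) → index 8
j=8: u_8=169/240 ∈ [19/28, 23/28) → index 9
j=9: u_9=63/80 ∈ [19/28, 23/28) → index 9
j=10: u_10=209/240 ∈ [6/7, 1) → index 11
j=11: u_11=229/240 ∈ [6/7, 1) → index 11

0 2 3 4 5 7 8 8 9 9 11 11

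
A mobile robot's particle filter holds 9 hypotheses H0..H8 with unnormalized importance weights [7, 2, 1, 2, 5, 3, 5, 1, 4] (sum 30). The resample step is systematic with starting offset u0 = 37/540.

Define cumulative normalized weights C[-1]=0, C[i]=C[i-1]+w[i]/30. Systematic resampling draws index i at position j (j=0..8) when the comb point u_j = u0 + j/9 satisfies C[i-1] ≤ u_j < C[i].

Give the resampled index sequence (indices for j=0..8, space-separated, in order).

C = [7/30, 3/10, 1/3, 2/5, 17/30, 2/3, 5/6, 13/15, 1]
j=0: u_0=37/540 ∈ [0, 7/30) → index 0
j=1: u_1=97/540 ∈ [0, 7/30) → index 0
j=2: u_2=157/540 ∈ [7/30, 3/10) → index 1
j=3: u_3=217/540 ∈ [2/5, 17/30) → index 4
j=4: u_4=277/540 ∈ [2/5, 17/30) → index 4
j=5: u_5=337/540 ∈ [17/30, 2/3) → index 5
j=6: u_6=397/540 ∈ [2/3, 5/6) → index 6
j=7: u_7=457/540 ∈ [5/6, 13/15) → index 7
j=8: u_8=517/540 ∈ [13/15, 1) → index 8

0 0 1 4 4 5 6 7 8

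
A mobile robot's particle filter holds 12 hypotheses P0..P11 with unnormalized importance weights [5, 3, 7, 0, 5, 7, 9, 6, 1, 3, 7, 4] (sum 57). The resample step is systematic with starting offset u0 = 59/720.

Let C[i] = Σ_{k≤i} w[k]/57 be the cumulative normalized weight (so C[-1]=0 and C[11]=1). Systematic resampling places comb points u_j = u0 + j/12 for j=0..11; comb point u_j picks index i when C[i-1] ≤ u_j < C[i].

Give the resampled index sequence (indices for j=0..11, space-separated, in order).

C = [5/57, 8/57, 5/19, 5/19, 20/57, 9/19, 12/19, 14/19, 43/57, 46/57, 53/57, 1]
j=0: u_0=59/720 ∈ [0, 5/57) → index 0
j=1: u_1=119/720 ∈ [8/57, 5/19) → index 2
j=2: u_2=179/720 ∈ [8/57, 5/19) → index 2
j=3: u_3=239/720 ∈ [5/19, 20/57) → index 4
j=4: u_4=299/720 ∈ [20/57, 9/19) → index 5
j=5: u_5=359/720 ∈ [9/19, 12/19) → index 6
j=6: u_6=419/720 ∈ [9/19, 12/19) → index 6
j=7: u_7=479/720 ∈ [12/19, 14/19) → index 7
j=8: u_8=539/720 ∈ [14/19, 43/57) → index 8
j=9: u_9=599/720 ∈ [46/57, 53/57) → index 10
j=10: u_10=659/720 ∈ [46/57, 53/57) → index 10
j=11: u_11=719/720 ∈ [53/57, 1) → index 11

0 2 2 4 5 6 6 7 8 10 10 11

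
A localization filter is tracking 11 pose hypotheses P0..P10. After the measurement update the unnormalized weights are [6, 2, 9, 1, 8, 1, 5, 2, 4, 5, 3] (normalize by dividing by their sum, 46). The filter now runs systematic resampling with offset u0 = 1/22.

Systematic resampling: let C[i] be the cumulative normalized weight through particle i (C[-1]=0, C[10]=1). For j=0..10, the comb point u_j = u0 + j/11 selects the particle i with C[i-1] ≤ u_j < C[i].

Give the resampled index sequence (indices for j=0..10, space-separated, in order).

C = [3/23, 4/23, 17/46, 9/23, 13/23, 27/46, 16/23, 17/23, 19/23, 43/46, 1]
j=0: u_0=1/22 ∈ [0, 3/23) → index 0
j=1: u_1=3/22 ∈ [3/23, 4/23) → index 1
j=2: u_2=5/22 ∈ [4/23, 17/46) → index 2
j=3: u_3=7/22 ∈ [4/23, 17/46) → index 2
j=4: u_4=9/22 ∈ [9/23, 13/23) → index 4
j=5: u_5=1/2 ∈ [9/23, 13/23) → index 4
j=6: u_6=13/22 ∈ [27/46, 16/23) → index 6
j=7: u_7=15/22 ∈ [27/46, 16/23) → index 6
j=8: u_8=17/22 ∈ [17/23, 19/23) → index 8
j=9: u_9=19/22 ∈ [19/23, 43/46) → index 9
j=10: u_10=21/22 ∈ [43/46, 1) → index 10

0 1 2 2 4 4 6 6 8 9 10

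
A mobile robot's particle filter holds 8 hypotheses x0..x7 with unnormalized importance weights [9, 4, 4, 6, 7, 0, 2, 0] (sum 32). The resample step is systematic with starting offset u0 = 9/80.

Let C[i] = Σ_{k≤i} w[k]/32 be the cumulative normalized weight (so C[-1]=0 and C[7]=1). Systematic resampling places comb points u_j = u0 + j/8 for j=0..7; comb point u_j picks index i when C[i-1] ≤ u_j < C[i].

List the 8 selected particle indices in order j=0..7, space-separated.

C = [9/32, 13/32, 17/32, 23/32, 15/16, 15/16, 1, 1]
j=0: u_0=9/80 ∈ [0, 9/32) → index 0
j=1: u_1=19/80 ∈ [0, 9/32) → index 0
j=2: u_2=29/80 ∈ [9/32, 13/32) → index 1
j=3: u_3=39/80 ∈ [13/32, 17/32) → index 2
j=4: u_4=49/80 ∈ [17/32, 23/32) → index 3
j=5: u_5=59/80 ∈ [23/32, 15/16) → index 4
j=6: u_6=69/80 ∈ [23/32, 15/16) → index 4
j=7: u_7=79/80 ∈ [15/16, 1) → index 6

0 0 1 2 3 4 4 6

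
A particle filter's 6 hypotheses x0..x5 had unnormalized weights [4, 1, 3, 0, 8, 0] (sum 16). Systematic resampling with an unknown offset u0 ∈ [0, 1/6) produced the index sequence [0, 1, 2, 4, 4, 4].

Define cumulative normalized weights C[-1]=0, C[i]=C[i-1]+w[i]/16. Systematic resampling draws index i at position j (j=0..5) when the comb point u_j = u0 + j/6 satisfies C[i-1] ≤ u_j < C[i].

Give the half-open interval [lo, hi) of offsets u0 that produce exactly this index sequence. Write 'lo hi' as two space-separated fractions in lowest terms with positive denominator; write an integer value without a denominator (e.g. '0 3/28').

C = [1/4, 5/16, 1/2, 1/2, 1, 1]
j=0 picked index 0: u0 ∈ [0, 1/4)
j=1 picked index 1: u0 ∈ [1/12, 7/48)
j=2 picked index 2: u0 ∈ [-1/48, 1/6)
j=3 picked index 4: u0 ∈ [0, 1/2)
j=4 picked index 4: u0 ∈ [-1/6, 1/3)
j=5 picked index 4: u0 ∈ [-1/3, 1/6)
intersection: [1/12, 7/48)

1/12 7/48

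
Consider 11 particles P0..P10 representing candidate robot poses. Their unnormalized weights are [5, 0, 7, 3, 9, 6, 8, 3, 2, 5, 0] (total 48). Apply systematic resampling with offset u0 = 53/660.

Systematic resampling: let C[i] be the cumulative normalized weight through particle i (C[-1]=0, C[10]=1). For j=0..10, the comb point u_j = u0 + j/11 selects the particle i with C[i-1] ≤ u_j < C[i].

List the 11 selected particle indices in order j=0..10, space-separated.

C = [5/48, 5/48, 1/4, 5/16, 1/2, 5/8, 19/24, 41/48, 43/48, 1, 1]
j=0: u_0=53/660 ∈ [0, 5/48) → index 0
j=1: u_1=113/660 ∈ [5/48, 1/4) → index 2
j=2: u_2=173/660 ∈ [1/4, 5/16) → index 3
j=3: u_3=233/660 ∈ [5/16, 1/2) → index 4
j=4: u_4=293/660 ∈ [5/16, 1/2) → index 4
j=5: u_5=353/660 ∈ [1/2, 5/8) → index 5
j=6: u_6=413/660 ∈ [5/8, 19/24) → index 6
j=7: u_7=43/60 ∈ [5/8, 19/24) → index 6
j=8: u_8=533/660 ∈ [19/24, 41/48) → index 7
j=9: u_9=593/660 ∈ [43/48, 1) → index 9
j=10: u_10=653/660 ∈ [43/48, 1) → index 9

0 2 3 4 4 5 6 6 7 9 9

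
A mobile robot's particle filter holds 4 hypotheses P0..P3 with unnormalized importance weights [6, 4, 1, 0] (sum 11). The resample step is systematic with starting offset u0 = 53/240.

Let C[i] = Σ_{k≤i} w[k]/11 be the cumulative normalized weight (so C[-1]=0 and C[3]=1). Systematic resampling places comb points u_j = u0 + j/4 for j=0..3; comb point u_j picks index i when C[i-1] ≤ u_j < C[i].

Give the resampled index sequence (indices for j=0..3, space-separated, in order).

C = [6/11, 10/11, 1, 1]
j=0: u_0=53/240 ∈ [0, 6/11) → index 0
j=1: u_1=113/240 ∈ [0, 6/11) → index 0
j=2: u_2=173/240 ∈ [6/11, 10/11) → index 1
j=3: u_3=233/240 ∈ [10/11, 1) → index 2

0 0 1 2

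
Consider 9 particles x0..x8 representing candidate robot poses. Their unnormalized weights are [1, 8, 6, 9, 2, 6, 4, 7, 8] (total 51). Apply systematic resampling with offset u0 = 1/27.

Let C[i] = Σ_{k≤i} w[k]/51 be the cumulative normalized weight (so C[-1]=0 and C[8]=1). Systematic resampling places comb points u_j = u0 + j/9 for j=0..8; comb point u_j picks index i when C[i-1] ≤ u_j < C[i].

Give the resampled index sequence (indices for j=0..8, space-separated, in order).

1 1 2 3 4 5 6 7 8

C = [1/51, 3/17, 5/17, 8/17, 26/51, 32/51, 12/17, 43/51, 1]
j=0: u_0=1/27 ∈ [1/51, 3/17) → index 1
j=1: u_1=4/27 ∈ [1/51, 3/17) → index 1
j=2: u_2=7/27 ∈ [3/17, 5/17) → index 2
j=3: u_3=10/27 ∈ [5/17, 8/17) → index 3
j=4: u_4=13/27 ∈ [8/17, 26/51) → index 4
j=5: u_5=16/27 ∈ [26/51, 32/51) → index 5
j=6: u_6=19/27 ∈ [32/51, 12/17) → index 6
j=7: u_7=22/27 ∈ [12/17, 43/51) → index 7
j=8: u_8=25/27 ∈ [43/51, 1) → index 8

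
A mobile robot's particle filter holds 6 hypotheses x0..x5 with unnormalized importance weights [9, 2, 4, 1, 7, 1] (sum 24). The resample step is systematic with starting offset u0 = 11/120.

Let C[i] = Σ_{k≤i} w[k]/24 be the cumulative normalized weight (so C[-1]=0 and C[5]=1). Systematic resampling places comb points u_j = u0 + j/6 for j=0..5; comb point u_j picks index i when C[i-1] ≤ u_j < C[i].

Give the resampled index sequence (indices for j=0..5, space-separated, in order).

C = [3/8, 11/24, 5/8, 2/3, 23/24, 1]
j=0: u_0=11/120 ∈ [0, 3/8) → index 0
j=1: u_1=31/120 ∈ [0, 3/8) → index 0
j=2: u_2=17/40 ∈ [3/8, 11/24) → index 1
j=3: u_3=71/120 ∈ [11/24, 5/8) → index 2
j=4: u_4=91/120 ∈ [2/3, 23/24) → index 4
j=5: u_5=37/40 ∈ [2/3, 23/24) → index 4

0 0 1 2 4 4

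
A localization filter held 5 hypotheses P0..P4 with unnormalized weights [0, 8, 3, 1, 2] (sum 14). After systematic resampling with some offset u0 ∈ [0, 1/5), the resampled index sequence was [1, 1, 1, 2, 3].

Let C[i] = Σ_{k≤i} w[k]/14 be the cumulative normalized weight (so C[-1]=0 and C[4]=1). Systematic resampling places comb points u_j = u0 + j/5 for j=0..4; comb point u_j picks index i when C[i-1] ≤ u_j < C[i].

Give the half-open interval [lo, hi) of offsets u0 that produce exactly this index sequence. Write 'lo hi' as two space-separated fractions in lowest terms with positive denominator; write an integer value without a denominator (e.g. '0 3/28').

C = [0, 4/7, 11/14, 6/7, 1]
j=0 picked index 1: u0 ∈ [0, 4/7)
j=1 picked index 1: u0 ∈ [-1/5, 13/35)
j=2 picked index 1: u0 ∈ [-2/5, 6/35)
j=3 picked index 2: u0 ∈ [-1/35, 13/70)
j=4 picked index 3: u0 ∈ [-1/70, 2/35)
intersection: [0, 2/35)

0 2/35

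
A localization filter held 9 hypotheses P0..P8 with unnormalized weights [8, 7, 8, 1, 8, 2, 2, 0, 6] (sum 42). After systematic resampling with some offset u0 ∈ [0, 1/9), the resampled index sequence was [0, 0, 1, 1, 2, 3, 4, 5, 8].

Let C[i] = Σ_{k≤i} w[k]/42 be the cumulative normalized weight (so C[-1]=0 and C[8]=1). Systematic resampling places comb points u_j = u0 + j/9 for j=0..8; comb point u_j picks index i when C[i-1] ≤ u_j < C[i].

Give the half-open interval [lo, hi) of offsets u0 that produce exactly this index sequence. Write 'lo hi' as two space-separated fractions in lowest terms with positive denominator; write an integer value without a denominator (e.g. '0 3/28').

C = [4/21, 5/14, 23/42, 4/7, 16/21, 17/21, 6/7, 6/7, 1]
j=0 picked index 0: u0 ∈ [0, 4/21)
j=1 picked index 0: u0 ∈ [-1/9, 5/63)
j=2 picked index 1: u0 ∈ [-2/63, 17/126)
j=3 picked index 1: u0 ∈ [-1/7, 1/42)
j=4 picked index 2: u0 ∈ [-11/126, 13/126)
j=5 picked index 3: u0 ∈ [-1/126, 1/63)
j=6 picked index 4: u0 ∈ [-2/21, 2/21)
j=7 picked index 5: u0 ∈ [-1/63, 2/63)
j=8 picked index 8: u0 ∈ [-2/63, 1/9)
intersection: [0, 1/63)

0 1/63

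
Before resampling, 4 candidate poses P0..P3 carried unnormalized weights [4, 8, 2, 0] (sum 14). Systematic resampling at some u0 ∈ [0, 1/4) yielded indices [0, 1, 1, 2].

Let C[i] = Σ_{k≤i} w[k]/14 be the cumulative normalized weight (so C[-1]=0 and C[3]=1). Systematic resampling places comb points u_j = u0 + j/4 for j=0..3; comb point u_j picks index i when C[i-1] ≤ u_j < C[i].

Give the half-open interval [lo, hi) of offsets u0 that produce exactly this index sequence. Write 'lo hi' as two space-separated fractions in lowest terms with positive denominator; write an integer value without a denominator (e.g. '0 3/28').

3/28 1/4

C = [2/7, 6/7, 1, 1]
j=0 picked index 0: u0 ∈ [0, 2/7)
j=1 picked index 1: u0 ∈ [1/28, 17/28)
j=2 picked index 1: u0 ∈ [-3/14, 5/14)
j=3 picked index 2: u0 ∈ [3/28, 1/4)
intersection: [3/28, 1/4)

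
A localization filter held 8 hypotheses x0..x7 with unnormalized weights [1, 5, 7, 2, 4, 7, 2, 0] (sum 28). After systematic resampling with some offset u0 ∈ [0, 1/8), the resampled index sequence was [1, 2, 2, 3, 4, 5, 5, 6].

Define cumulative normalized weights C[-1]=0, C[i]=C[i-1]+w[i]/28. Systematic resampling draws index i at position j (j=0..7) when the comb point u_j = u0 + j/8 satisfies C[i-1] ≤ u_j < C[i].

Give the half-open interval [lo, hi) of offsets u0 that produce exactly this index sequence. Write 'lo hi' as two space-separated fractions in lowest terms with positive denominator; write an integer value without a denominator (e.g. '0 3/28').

5/56 1/8

C = [1/28, 3/14, 13/28, 15/28, 19/28, 13/14, 1, 1]
j=0 picked index 1: u0 ∈ [1/28, 3/14)
j=1 picked index 2: u0 ∈ [5/56, 19/56)
j=2 picked index 2: u0 ∈ [-1/28, 3/14)
j=3 picked index 3: u0 ∈ [5/56, 9/56)
j=4 picked index 4: u0 ∈ [1/28, 5/28)
j=5 picked index 5: u0 ∈ [3/56, 17/56)
j=6 picked index 5: u0 ∈ [-1/14, 5/28)
j=7 picked index 6: u0 ∈ [3/56, 1/8)
intersection: [5/56, 1/8)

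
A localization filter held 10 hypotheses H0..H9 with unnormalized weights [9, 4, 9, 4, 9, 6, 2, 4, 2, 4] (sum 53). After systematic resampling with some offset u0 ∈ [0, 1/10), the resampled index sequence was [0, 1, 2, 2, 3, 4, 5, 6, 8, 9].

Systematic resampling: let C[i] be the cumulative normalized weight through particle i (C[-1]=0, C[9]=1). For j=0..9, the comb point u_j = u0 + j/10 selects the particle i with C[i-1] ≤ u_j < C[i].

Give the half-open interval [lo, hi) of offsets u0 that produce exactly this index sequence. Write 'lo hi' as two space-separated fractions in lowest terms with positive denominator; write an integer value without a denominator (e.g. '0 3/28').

C = [9/53, 13/53, 22/53, 26/53, 35/53, 41/53, 43/53, 47/53, 49/53, 1]
j=0 picked index 0: u0 ∈ [0, 9/53)
j=1 picked index 1: u0 ∈ [37/530, 77/530)
j=2 picked index 2: u0 ∈ [12/265, 57/265)
j=3 picked index 2: u0 ∈ [-29/530, 61/530)
j=4 picked index 3: u0 ∈ [4/265, 24/265)
j=5 picked index 4: u0 ∈ [-1/106, 17/106)
j=6 picked index 5: u0 ∈ [16/265, 46/265)
j=7 picked index 6: u0 ∈ [39/530, 59/530)
j=8 picked index 8: u0 ∈ [23/265, 33/265)
j=9 picked index 9: u0 ∈ [13/530, 1/10)
intersection: [23/265, 24/265)

23/265 24/265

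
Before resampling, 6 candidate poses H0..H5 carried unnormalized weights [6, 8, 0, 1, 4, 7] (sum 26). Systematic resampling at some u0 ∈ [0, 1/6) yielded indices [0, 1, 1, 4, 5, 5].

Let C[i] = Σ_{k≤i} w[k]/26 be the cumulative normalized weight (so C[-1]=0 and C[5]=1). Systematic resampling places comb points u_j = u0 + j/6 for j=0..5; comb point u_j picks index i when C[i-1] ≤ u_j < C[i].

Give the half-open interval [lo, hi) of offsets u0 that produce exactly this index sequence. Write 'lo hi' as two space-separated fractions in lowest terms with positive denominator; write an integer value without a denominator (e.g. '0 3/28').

1/13 1/6

C = [3/13, 7/13, 7/13, 15/26, 19/26, 1]
j=0 picked index 0: u0 ∈ [0, 3/13)
j=1 picked index 1: u0 ∈ [5/78, 29/78)
j=2 picked index 1: u0 ∈ [-4/39, 8/39)
j=3 picked index 4: u0 ∈ [1/13, 3/13)
j=4 picked index 5: u0 ∈ [5/78, 1/3)
j=5 picked index 5: u0 ∈ [-4/39, 1/6)
intersection: [1/13, 1/6)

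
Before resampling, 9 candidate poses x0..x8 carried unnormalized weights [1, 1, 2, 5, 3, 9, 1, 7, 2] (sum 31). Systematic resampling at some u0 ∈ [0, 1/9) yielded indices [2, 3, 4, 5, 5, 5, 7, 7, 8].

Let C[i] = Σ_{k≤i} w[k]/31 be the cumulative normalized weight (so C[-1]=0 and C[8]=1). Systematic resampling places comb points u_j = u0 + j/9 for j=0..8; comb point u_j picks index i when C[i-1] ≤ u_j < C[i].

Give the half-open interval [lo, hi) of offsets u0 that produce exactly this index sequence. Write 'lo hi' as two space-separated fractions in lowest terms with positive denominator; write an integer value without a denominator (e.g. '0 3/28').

19/279 1/9

C = [1/31, 2/31, 4/31, 9/31, 12/31, 21/31, 22/31, 29/31, 1]
j=0 picked index 2: u0 ∈ [2/31, 4/31)
j=1 picked index 3: u0 ∈ [5/279, 50/279)
j=2 picked index 4: u0 ∈ [19/279, 46/279)
j=3 picked index 5: u0 ∈ [5/93, 32/93)
j=4 picked index 5: u0 ∈ [-16/279, 65/279)
j=5 picked index 5: u0 ∈ [-47/279, 34/279)
j=6 picked index 7: u0 ∈ [4/93, 25/93)
j=7 picked index 7: u0 ∈ [-19/279, 44/279)
j=8 picked index 8: u0 ∈ [13/279, 1/9)
intersection: [19/279, 1/9)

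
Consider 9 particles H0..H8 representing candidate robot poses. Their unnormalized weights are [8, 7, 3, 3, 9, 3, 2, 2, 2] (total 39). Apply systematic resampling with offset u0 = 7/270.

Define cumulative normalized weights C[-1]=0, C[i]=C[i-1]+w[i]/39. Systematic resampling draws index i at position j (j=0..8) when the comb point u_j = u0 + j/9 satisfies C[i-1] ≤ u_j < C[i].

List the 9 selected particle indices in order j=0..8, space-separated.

0 0 1 1 3 4 4 5 7

C = [8/39, 5/13, 6/13, 7/13, 10/13, 11/13, 35/39, 37/39, 1]
j=0: u_0=7/270 ∈ [0, 8/39) → index 0
j=1: u_1=37/270 ∈ [0, 8/39) → index 0
j=2: u_2=67/270 ∈ [8/39, 5/13) → index 1
j=3: u_3=97/270 ∈ [8/39, 5/13) → index 1
j=4: u_4=127/270 ∈ [6/13, 7/13) → index 3
j=5: u_5=157/270 ∈ [7/13, 10/13) → index 4
j=6: u_6=187/270 ∈ [7/13, 10/13) → index 4
j=7: u_7=217/270 ∈ [10/13, 11/13) → index 5
j=8: u_8=247/270 ∈ [35/39, 37/39) → index 7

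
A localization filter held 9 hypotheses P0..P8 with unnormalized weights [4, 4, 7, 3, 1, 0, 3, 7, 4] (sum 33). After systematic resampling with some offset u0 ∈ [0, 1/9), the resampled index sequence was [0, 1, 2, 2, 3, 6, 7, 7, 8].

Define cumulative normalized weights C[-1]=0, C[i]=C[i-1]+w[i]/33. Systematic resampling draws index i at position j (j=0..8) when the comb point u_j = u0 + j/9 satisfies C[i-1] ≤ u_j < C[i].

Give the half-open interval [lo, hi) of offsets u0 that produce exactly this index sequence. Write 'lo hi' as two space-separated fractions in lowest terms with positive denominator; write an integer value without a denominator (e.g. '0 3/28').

2/99 10/99

C = [4/33, 8/33, 5/11, 6/11, 19/33, 19/33, 2/3, 29/33, 1]
j=0 picked index 0: u0 ∈ [0, 4/33)
j=1 picked index 1: u0 ∈ [1/99, 13/99)
j=2 picked index 2: u0 ∈ [2/99, 23/99)
j=3 picked index 2: u0 ∈ [-1/11, 4/33)
j=4 picked index 3: u0 ∈ [1/99, 10/99)
j=5 picked index 6: u0 ∈ [2/99, 1/9)
j=6 picked index 7: u0 ∈ [0, 7/33)
j=7 picked index 7: u0 ∈ [-1/9, 10/99)
j=8 picked index 8: u0 ∈ [-1/99, 1/9)
intersection: [2/99, 10/99)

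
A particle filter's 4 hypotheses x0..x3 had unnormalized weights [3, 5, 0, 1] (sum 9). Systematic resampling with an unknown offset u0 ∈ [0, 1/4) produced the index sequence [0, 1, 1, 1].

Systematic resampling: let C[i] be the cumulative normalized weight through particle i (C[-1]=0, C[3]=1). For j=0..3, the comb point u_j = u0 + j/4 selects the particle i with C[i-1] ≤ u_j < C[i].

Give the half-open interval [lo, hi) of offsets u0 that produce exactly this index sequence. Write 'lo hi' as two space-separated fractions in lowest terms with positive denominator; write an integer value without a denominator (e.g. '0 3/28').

1/12 5/36

C = [1/3, 8/9, 8/9, 1]
j=0 picked index 0: u0 ∈ [0, 1/3)
j=1 picked index 1: u0 ∈ [1/12, 23/36)
j=2 picked index 1: u0 ∈ [-1/6, 7/18)
j=3 picked index 1: u0 ∈ [-5/12, 5/36)
intersection: [1/12, 5/36)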